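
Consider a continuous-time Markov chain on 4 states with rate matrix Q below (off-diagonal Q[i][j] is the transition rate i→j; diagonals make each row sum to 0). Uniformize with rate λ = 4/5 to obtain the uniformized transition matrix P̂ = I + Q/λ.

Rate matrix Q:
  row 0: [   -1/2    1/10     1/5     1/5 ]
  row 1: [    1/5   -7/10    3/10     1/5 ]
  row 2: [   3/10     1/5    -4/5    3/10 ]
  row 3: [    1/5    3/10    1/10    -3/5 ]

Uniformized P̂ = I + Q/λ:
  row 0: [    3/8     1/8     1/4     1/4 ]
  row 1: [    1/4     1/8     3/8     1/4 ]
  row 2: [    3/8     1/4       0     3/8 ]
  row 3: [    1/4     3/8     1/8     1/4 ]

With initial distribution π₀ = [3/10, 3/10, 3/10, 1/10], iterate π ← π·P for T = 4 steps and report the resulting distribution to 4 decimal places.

π = [0.3137, 0.2179, 0.1938, 0.2746]

t=0: π = [0.3000, 0.3000, 0.3000, 0.1000]
t=1: π = [0.3250, 0.1875, 0.2000, 0.2875]
t=2: π = [0.3156, 0.2219, 0.1875, 0.2750]
t=3: π = [0.3129, 0.2172, 0.1965, 0.2734]
t=4: π = [0.3137, 0.2179, 0.1938, 0.2746]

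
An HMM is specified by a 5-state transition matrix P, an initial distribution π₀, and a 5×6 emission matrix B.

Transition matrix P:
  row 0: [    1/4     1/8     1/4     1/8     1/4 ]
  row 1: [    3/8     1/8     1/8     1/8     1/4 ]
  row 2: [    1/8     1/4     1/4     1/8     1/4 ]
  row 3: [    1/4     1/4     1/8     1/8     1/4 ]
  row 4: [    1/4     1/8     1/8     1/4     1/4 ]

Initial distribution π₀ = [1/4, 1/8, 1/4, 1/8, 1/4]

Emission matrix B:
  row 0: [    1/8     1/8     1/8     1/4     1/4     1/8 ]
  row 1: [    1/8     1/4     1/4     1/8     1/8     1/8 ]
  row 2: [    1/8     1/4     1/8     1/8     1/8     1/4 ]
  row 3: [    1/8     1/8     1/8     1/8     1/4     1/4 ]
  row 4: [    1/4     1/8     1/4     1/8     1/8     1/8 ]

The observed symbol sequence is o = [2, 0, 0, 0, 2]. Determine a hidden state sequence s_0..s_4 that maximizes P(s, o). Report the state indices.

t=0: δ = [3.125e-02, 3.125e-02, 3.125e-02, 1.562e-02, 6.250e-02]  (obs o_0=2)
t=1: δ = [1.953e-03, 9.766e-04, 9.766e-04, 1.953e-03, 3.906e-03]  ψ = [4, 2, 0, 4, 4]  (obs o_1=0)
t=2: δ = [1.221e-04, 6.104e-05, 6.104e-05, 1.221e-04, 2.441e-04]  ψ = [4, 3, 0, 4, 4]  (obs o_2=0)
t=3: δ = [7.629e-06, 3.815e-06, 3.815e-06, 7.629e-06, 1.526e-05]  ψ = [4, 3, 0, 4, 4]  (obs o_3=0)
t=4: δ = [4.768e-07, 4.768e-07, 2.384e-07, 4.768e-07, 9.537e-07]  ψ = [4, 3, 0, 4, 4]  (obs o_4=2)
backtrack: best end state = 4; path = [4, 4, 4, 4, 4]

path = [4, 4, 4, 4, 4]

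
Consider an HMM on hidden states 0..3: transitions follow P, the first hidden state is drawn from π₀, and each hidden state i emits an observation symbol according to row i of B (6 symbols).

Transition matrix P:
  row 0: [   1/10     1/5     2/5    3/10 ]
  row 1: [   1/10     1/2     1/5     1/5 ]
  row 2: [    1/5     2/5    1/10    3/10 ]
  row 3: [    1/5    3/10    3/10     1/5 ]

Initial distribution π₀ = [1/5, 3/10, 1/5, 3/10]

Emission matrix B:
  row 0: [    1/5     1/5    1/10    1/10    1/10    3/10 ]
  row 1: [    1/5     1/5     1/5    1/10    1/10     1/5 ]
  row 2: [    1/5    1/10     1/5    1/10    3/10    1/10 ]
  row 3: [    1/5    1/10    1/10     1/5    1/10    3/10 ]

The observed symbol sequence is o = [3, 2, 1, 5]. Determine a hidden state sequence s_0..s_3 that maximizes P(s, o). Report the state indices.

t=0: δ = [2.000e-02, 3.000e-02, 2.000e-02, 6.000e-02]  (obs o_0=3)
t=1: δ = [1.200e-03, 3.600e-03, 3.600e-03, 1.200e-03]  ψ = [3, 3, 3, 3]  (obs o_1=2)
t=2: δ = [1.440e-04, 3.600e-04, 7.200e-05, 1.080e-04]  ψ = [2, 1, 1, 2]  (obs o_2=1)
t=3: δ = [1.080e-05, 3.600e-05, 7.200e-06, 2.160e-05]  ψ = [1, 1, 1, 1]  (obs o_3=5)
backtrack: best end state = 1; path = [3, 1, 1, 1]

path = [3, 1, 1, 1]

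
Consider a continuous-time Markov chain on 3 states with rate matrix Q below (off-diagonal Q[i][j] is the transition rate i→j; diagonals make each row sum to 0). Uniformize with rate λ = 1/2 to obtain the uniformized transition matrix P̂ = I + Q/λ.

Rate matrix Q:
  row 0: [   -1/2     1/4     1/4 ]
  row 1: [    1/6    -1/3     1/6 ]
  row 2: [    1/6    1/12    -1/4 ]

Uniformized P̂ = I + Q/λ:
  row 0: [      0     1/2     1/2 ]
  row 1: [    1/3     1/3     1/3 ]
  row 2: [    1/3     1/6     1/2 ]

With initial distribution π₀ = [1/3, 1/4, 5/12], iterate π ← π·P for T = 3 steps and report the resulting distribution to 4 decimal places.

t=0: π = [0.3333, 0.2500, 0.4167]
t=1: π = [0.2222, 0.3194, 0.4583]
t=2: π = [0.2593, 0.2940, 0.4468]
t=3: π = [0.2469, 0.3021, 0.4510]

π = [0.2469, 0.3021, 0.4510]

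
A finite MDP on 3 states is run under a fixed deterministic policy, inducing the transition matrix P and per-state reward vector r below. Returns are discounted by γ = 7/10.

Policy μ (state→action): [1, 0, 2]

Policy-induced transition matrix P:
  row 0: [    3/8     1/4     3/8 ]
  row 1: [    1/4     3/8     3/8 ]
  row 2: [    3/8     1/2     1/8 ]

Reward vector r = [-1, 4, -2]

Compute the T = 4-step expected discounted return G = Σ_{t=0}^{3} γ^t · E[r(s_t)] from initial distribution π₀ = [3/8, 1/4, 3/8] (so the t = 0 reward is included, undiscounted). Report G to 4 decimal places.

G = 0.7435

t=0: π = [0.3750, 0.2500, 0.3750], E[r] = -0.1250, γ^t·E[r] = -0.125000, running G = -0.125000
t=1: π = [0.3438, 0.3750, 0.2813], E[r] = 0.5938, γ^t·E[r] = 0.415625, running G = 0.290625
t=2: π = [0.3281, 0.3672, 0.3047], E[r] = 0.5313, γ^t·E[r] = 0.260313, running G = 0.550938
t=3: π = [0.3291, 0.3721, 0.2988], E[r] = 0.5615, γ^t·E[r] = 0.192603, running G = 0.743540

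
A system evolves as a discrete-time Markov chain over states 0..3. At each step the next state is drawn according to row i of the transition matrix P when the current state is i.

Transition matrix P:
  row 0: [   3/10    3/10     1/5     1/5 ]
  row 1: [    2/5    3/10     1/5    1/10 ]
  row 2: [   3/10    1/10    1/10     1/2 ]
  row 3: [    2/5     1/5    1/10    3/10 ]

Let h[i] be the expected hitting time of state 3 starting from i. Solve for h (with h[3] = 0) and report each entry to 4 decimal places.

First-step conditioning: h[3] = 0; for i ≠ 3, h[i] = 1 + Σ_k P[i][k]·h[k].
  h[0] = 1 + 3/10·h[0] + 3/10·h[1] + 1/5·h[2]
  h[1] = 1 + 2/5·h[0] + 3/10·h[1] + 1/5·h[2]
  h[2] = 1 + 3/10·h[0] + 1/10·h[1] + 1/10·h[2]
Solving the 3×3 linear system over states ≠ 3 gives exactly h = [1100/251, 1210/251, 780/251, 0] (h[3] = 0 is the target).

h = [4.3825, 4.8207, 3.1076, 0.0000]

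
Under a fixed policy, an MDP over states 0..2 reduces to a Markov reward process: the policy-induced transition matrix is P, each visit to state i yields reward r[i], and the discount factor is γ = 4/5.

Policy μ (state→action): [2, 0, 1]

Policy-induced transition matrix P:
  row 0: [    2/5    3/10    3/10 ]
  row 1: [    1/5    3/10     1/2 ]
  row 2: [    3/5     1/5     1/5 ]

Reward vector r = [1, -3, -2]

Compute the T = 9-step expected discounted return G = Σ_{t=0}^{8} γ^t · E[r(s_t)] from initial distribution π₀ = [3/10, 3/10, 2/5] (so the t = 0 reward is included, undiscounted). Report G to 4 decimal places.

t=0: π = [0.3000, 0.3000, 0.4000], E[r] = -1.4000, γ^t·E[r] = -1.400000, running G = -1.400000
t=1: π = [0.4200, 0.2600, 0.3200], E[r] = -1.0000, γ^t·E[r] = -0.800000, running G = -2.200000
t=2: π = [0.4120, 0.2680, 0.3200], E[r] = -1.0320, γ^t·E[r] = -0.660480, running G = -2.860480
t=3: π = [0.4104, 0.2680, 0.3216], E[r] = -1.0368, γ^t·E[r] = -0.530842, running G = -3.391322
t=4: π = [0.4107, 0.2678, 0.3214], E[r] = -1.0357, γ^t·E[r] = -0.424215, running G = -3.815536
t=5: π = [0.4107, 0.2679, 0.3214], E[r] = -1.0357, γ^t·E[r] = -0.339377, running G = -4.154913
t=6: π = [0.4107, 0.2679, 0.3214], E[r] = -1.0357, γ^t·E[r] = -0.271507, running G = -4.426420
t=7: π = [0.4107, 0.2679, 0.3214], E[r] = -1.0357, γ^t·E[r] = -0.217205, running G = -4.643625
t=8: π = [0.4107, 0.2679, 0.3214], E[r] = -1.0357, γ^t·E[r] = -0.173764, running G = -4.817389

G = -4.8174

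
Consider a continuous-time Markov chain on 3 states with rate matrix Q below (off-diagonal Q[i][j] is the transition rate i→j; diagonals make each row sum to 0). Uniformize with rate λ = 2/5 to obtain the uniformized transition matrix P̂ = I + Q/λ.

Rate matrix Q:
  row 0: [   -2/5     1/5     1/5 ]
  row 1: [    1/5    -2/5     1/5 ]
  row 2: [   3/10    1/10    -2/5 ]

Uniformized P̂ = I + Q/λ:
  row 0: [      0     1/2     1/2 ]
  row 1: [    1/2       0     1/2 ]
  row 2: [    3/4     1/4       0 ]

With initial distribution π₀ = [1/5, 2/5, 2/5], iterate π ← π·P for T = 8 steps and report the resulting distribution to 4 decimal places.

t=0: π = [0.2000, 0.4000, 0.4000]
t=1: π = [0.5000, 0.2000, 0.3000]
t=2: π = [0.3250, 0.3250, 0.3500]
t=3: π = [0.4250, 0.2500, 0.3250]
t=4: π = [0.3688, 0.2938, 0.3375]
t=5: π = [0.4000, 0.2688, 0.3313]
t=6: π = [0.3828, 0.2828, 0.3344]
t=7: π = [0.3922, 0.2750, 0.3328]
t=8: π = [0.3871, 0.2793, 0.3336]

π = [0.3871, 0.2793, 0.3336]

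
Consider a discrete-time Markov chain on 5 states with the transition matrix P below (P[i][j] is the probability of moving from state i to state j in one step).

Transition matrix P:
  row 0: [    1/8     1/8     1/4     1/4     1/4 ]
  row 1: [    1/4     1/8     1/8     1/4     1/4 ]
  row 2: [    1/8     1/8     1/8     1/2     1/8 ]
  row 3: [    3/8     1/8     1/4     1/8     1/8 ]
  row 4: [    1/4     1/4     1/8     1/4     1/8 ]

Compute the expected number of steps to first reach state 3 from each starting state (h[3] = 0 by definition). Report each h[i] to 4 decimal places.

First-step conditioning: h[3] = 0; for i ≠ 3, h[i] = 1 + Σ_k P[i][k]·h[k].
  h[0] = 1 + 1/8·h[0] + 1/8·h[1] + 1/4·h[2] + 1/4·h[4]
  h[1] = 1 + 1/4·h[0] + 1/8·h[1] + 1/8·h[2] + 1/4·h[4]
  h[2] = 1 + 1/8·h[0] + 1/8·h[1] + 1/8·h[2] + 1/8·h[4]
  h[4] = 1 + 1/4·h[0] + 1/4·h[1] + 1/8·h[2] + 1/8·h[4]
Solving the 4×4 linear system over states ≠ 3 gives exactly h = [71/21, 73/21, 55/21, 0, 73/21] (h[3] = 0 is the target).

h = [3.3810, 3.4762, 2.6190, 0.0000, 3.4762]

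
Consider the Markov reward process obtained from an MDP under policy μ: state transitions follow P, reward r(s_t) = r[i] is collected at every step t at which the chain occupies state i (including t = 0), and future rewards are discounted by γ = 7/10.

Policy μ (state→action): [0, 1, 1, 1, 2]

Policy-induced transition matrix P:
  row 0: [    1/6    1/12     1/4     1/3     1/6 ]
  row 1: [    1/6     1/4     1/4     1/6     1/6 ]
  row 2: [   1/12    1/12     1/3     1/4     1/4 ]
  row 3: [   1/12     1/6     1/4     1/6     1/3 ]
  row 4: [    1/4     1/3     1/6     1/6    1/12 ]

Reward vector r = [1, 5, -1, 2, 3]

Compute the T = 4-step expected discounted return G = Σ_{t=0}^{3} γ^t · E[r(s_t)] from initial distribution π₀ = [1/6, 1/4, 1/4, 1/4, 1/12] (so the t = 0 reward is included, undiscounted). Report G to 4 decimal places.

t=0: π = [0.1667, 0.2500, 0.2500, 0.2500, 0.0833], E[r] = 1.9167, γ^t·E[r] = 1.916667, running G = 1.916667
t=1: π = [0.1319, 0.1667, 0.2639, 0.2153, 0.2222], E[r] = 1.7986, γ^t·E[r] = 1.259028, running G = 3.175694
t=2: π = [0.1453, 0.1846, 0.2535, 0.2106, 0.2060], E[r] = 1.8542, γ^t·E[r] = 0.908542, running G = 4.084236
t=3: π = [0.1452, 0.1832, 0.2540, 0.2120, 0.2057], E[r] = 1.8482, γ^t·E[r] = 0.633928, running G = 4.718164

G = 4.7182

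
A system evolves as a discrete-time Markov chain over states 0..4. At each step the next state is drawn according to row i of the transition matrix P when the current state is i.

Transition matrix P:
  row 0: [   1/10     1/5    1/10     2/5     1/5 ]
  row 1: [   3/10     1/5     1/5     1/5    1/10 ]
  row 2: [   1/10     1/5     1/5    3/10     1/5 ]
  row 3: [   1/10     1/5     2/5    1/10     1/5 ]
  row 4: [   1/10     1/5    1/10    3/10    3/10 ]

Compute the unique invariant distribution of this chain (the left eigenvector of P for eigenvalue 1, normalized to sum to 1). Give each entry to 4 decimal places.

π = [0.1400, 0.2000, 0.2150, 0.2450, 0.2000]

Balance equations π_j = Σ_i π_i·P[i][j]:
  π_0 = 1/10·π_0 + 3/10·π_1 + 1/10·π_2 + 1/10·π_3 + 1/10·π_4
  π_1 = 1/5·π_0 + 1/5·π_1 + 1/5·π_2 + 1/5·π_3 + 1/5·π_4
  π_2 = 1/10·π_0 + 1/5·π_1 + 1/5·π_2 + 2/5·π_3 + 1/10·π_4
  π_3 = 2/5·π_0 + 1/5·π_1 + 3/10·π_2 + 1/10·π_3 + 3/10·π_4
  normalize: π_0 + π_1 + π_2 + π_3 + π_4 = 1
Solving the linear system gives exactly π = [7/50, 1/5, 43/200, 49/200, 1/5].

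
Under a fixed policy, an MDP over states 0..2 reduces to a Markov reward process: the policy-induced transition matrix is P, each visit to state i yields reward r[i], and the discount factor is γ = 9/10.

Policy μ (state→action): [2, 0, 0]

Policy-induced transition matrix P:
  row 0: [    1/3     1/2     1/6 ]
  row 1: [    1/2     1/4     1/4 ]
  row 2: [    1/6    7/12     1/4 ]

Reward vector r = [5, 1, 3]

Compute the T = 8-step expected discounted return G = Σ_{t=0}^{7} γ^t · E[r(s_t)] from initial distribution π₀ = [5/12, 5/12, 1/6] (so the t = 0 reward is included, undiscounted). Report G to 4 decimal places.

t=0: π = [0.4167, 0.4167, 0.1667], E[r] = 3.0000, γ^t·E[r] = 3.000000, running G = 3.000000
t=1: π = [0.3750, 0.4097, 0.2153], E[r] = 2.9306, γ^t·E[r] = 2.637500, running G = 5.637500
t=2: π = [0.3657, 0.4155, 0.2188], E[r] = 2.9005, γ^t·E[r] = 2.349375, running G = 7.986875
t=3: π = [0.3661, 0.4144, 0.2195], E[r] = 2.9035, γ^t·E[r] = 2.116688, running G = 10.103563
t=4: π = [0.3658, 0.4147, 0.2195], E[r] = 2.9022, γ^t·E[r] = 1.904133, running G = 12.007695
t=5: π = [0.3659, 0.4146, 0.2195], E[r] = 2.9025, γ^t·E[r] = 1.713903, running G = 13.721598
t=6: π = [0.3658, 0.4146, 0.2195], E[r] = 2.9024, γ^t·E[r] = 1.542465, running G = 15.264064
t=7: π = [0.3659, 0.4146, 0.2195], E[r] = 2.9024, γ^t·E[r] = 1.388230, running G = 16.652294

G = 16.6523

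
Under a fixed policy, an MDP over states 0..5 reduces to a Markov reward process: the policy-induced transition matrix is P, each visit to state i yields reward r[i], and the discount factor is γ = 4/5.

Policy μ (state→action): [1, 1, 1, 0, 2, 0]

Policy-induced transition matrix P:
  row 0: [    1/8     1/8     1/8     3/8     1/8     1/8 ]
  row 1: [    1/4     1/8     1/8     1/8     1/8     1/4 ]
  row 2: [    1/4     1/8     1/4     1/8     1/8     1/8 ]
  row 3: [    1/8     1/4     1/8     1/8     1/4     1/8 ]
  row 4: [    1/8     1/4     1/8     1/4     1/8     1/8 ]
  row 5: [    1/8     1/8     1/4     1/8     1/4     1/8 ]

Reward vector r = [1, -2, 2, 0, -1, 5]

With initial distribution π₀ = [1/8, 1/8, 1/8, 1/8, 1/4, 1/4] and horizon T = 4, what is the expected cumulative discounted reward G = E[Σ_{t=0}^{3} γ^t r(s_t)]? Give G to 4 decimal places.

t=0: π = [0.1250, 0.1250, 0.1250, 0.1250, 0.2500, 0.2500], E[r] = 1.1250, γ^t·E[r] = 1.125000, running G = 1.125000
t=1: π = [0.1563, 0.1719, 0.1719, 0.1875, 0.1719, 0.1406], E[r] = 0.6875, γ^t·E[r] = 0.550000, running G = 1.675000
t=2: π = [0.1680, 0.1699, 0.1641, 0.1855, 0.1660, 0.1465], E[r] = 0.7227, γ^t·E[r] = 0.462500, running G = 2.137500
t=3: π = [0.1667, 0.1689, 0.1638, 0.1877, 0.1665, 0.1462], E[r] = 0.7212, γ^t·E[r] = 0.369250, running G = 2.506750

G = 2.5068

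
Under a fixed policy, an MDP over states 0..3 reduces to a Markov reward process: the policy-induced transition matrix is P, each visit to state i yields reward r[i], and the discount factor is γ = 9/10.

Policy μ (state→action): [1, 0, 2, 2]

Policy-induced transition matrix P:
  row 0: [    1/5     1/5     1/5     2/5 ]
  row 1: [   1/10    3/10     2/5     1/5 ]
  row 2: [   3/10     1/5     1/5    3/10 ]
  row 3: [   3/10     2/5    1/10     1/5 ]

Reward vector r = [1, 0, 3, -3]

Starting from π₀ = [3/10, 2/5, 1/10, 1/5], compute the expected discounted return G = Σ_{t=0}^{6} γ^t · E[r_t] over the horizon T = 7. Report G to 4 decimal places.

t=0: π = [0.3000, 0.4000, 0.1000, 0.2000], E[r] = 0.0000, γ^t·E[r] = 0.000000, running G = 0.000000
t=1: π = [0.1900, 0.2800, 0.2600, 0.2700], E[r] = 0.1600, γ^t·E[r] = 0.144000, running G = 0.144000
t=2: π = [0.2250, 0.2820, 0.2290, 0.2640], E[r] = 0.1200, γ^t·E[r] = 0.097200, running G = 0.241200
t=3: π = [0.2211, 0.2810, 0.2300, 0.2679], E[r] = 0.1074, γ^t·E[r] = 0.078295, running G = 0.319495
t=4: π = [0.2217, 0.2817, 0.2294, 0.2672], E[r] = 0.1083, γ^t·E[r] = 0.071029, running G = 0.390524
t=5: π = [0.2215, 0.2816, 0.2296, 0.2673], E[r] = 0.1085, γ^t·E[r] = 0.064068, running G = 0.454592
t=6: π = [0.2215, 0.2816, 0.2296, 0.2673], E[r] = 0.1085, γ^t·E[r] = 0.057678, running G = 0.512270

G = 0.5123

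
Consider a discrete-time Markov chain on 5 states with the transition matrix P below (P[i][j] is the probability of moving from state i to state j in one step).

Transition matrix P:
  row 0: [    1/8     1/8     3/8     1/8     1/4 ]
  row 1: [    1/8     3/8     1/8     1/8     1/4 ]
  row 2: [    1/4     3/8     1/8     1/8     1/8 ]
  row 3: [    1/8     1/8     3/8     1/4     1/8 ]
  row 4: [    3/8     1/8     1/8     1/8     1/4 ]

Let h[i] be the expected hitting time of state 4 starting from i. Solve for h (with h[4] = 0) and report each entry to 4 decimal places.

h = [4.9778, 4.8222, 5.4444, 5.6889, 0.0000]

First-step conditioning: h[4] = 0; for i ≠ 4, h[i] = 1 + Σ_k P[i][k]·h[k].
  h[0] = 1 + 1/8·h[0] + 1/8·h[1] + 3/8·h[2] + 1/8·h[3]
  h[1] = 1 + 1/8·h[0] + 3/8·h[1] + 1/8·h[2] + 1/8·h[3]
  h[2] = 1 + 1/4·h[0] + 3/8·h[1] + 1/8·h[2] + 1/8·h[3]
  h[3] = 1 + 1/8·h[0] + 1/8·h[1] + 3/8·h[2] + 1/4·h[3]
Solving the 4×4 linear system over states ≠ 4 gives exactly h = [224/45, 217/45, 49/9, 256/45, 0] (h[4] = 0 is the target).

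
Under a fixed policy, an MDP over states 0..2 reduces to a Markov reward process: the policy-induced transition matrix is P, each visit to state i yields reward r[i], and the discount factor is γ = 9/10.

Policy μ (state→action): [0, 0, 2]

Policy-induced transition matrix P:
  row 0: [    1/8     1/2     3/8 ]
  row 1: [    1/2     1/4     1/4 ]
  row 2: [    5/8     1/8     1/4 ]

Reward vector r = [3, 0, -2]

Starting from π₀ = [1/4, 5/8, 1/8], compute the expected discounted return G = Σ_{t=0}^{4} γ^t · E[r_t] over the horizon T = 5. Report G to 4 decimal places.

G = 2.3638

t=0: π = [0.2500, 0.6250, 0.1250], E[r] = 0.5000, γ^t·E[r] = 0.500000, running G = 0.500000
t=1: π = [0.4219, 0.2969, 0.2813], E[r] = 0.7031, γ^t·E[r] = 0.632813, running G = 1.132813
t=2: π = [0.3770, 0.3203, 0.3027], E[r] = 0.5254, γ^t·E[r] = 0.425566, running G = 1.558379
t=3: π = [0.3965, 0.3064, 0.2971], E[r] = 0.5952, γ^t·E[r] = 0.433912, running G = 1.992291
t=4: π = [0.3885, 0.3120, 0.2996], E[r] = 0.5663, γ^t·E[r] = 0.371519, running G = 2.363810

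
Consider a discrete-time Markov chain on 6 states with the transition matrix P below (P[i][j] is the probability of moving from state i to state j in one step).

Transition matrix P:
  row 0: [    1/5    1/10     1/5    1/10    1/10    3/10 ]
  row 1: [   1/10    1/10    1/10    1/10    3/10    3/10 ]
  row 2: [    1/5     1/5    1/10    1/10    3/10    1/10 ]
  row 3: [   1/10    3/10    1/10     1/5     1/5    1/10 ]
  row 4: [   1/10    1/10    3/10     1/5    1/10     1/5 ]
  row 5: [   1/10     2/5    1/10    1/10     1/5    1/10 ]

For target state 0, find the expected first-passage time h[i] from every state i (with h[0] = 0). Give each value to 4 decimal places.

h = [0.0000, 8.7362, 7.8602, 8.7497, 8.5903, 8.7484]

First-step conditioning: h[0] = 0; for i ≠ 0, h[i] = 1 + Σ_k P[i][k]·h[k].
  h[1] = 1 + 1/10·h[1] + 1/10·h[2] + 1/10·h[3] + 3/10·h[4] + 3/10·h[5]
  h[2] = 1 + 1/5·h[1] + 1/10·h[2] + 1/10·h[3] + 3/10·h[4] + 1/10·h[5]
  h[3] = 1 + 3/10·h[1] + 1/10·h[2] + 1/5·h[3] + 1/5·h[4] + 1/10·h[5]
  h[4] = 1 + 1/10·h[1] + 3/10·h[2] + 1/5·h[3] + 1/10·h[4] + 1/5·h[5]
  h[5] = 1 + 2/5·h[1] + 1/10·h[2] + 1/10·h[3] + 1/5·h[4] + 1/10·h[5]
Solving the 5×5 linear system over states ≠ 0 gives exactly h = [0, 25868/2961, 2586/329, 8636/987, 25436/2961, 25904/2961] (h[0] = 0 is the target).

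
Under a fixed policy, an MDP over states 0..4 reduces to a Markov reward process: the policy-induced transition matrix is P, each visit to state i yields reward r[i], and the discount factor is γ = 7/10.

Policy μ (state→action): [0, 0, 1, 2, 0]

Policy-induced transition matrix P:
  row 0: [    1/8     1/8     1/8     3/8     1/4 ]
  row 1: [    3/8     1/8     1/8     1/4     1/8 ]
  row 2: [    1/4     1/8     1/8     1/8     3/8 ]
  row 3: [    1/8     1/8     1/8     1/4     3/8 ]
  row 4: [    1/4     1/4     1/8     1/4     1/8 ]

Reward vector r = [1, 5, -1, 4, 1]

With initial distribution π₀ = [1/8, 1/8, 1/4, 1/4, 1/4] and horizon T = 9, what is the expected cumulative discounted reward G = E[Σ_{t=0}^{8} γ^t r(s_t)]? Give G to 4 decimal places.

G = 6.4414

t=0: π = [0.1250, 0.1250, 0.2500, 0.2500, 0.2500], E[r] = 1.7500, γ^t·E[r] = 1.750000, running G = 1.750000
t=1: π = [0.2188, 0.1563, 0.1250, 0.2344, 0.2656], E[r] = 2.0781, γ^t·E[r] = 1.454688, running G = 3.204688
t=2: π = [0.2129, 0.1582, 0.1250, 0.2617, 0.2422], E[r] = 2.1680, γ^t·E[r] = 1.062305, running G = 4.266992
t=3: π = [0.2104, 0.1553, 0.1250, 0.2610, 0.2483], E[r] = 2.1541, γ^t·E[r] = 0.738840, running G = 5.005832
t=4: π = [0.2105, 0.1560, 0.1250, 0.2607, 0.2478], E[r] = 2.1562, γ^t·E[r] = 0.517701, running G = 5.523533
t=5: π = [0.2106, 0.1560, 0.1250, 0.2607, 0.2477], E[r] = 2.1560, γ^t·E[r] = 0.362352, running G = 5.885885
t=6: π = [0.2106, 0.1560, 0.1250, 0.2607, 0.2477], E[r] = 2.1560, γ^t·E[r] = 0.253648, running G = 6.139532
t=7: π = [0.2106, 0.1560, 0.1250, 0.2607, 0.2477], E[r] = 2.1560, γ^t·E[r] = 0.177553, running G = 6.317086
t=8: π = [0.2106, 0.1560, 0.1250, 0.2607, 0.2477], E[r] = 2.1560, γ^t·E[r] = 0.124287, running G = 6.441373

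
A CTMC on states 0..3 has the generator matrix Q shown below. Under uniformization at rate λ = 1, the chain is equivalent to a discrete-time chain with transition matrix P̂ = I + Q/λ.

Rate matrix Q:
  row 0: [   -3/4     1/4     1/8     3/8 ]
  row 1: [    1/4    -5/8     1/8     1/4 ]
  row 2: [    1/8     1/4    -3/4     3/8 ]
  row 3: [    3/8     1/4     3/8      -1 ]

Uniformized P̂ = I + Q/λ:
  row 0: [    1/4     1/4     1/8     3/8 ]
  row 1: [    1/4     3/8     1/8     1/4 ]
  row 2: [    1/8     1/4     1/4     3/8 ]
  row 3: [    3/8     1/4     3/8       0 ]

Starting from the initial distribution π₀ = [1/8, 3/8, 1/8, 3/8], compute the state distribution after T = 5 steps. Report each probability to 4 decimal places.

π = [0.2547, 0.2857, 0.2139, 0.2456]

t=0: π = [0.1250, 0.3750, 0.1250, 0.3750]
t=1: π = [0.2813, 0.2969, 0.2344, 0.1875]
t=2: π = [0.2441, 0.2871, 0.2012, 0.2676]
t=3: π = [0.2583, 0.2859, 0.2170, 0.2388]
t=4: π = [0.2527, 0.2857, 0.2118, 0.2497]
t=5: π = [0.2547, 0.2857, 0.2139, 0.2456]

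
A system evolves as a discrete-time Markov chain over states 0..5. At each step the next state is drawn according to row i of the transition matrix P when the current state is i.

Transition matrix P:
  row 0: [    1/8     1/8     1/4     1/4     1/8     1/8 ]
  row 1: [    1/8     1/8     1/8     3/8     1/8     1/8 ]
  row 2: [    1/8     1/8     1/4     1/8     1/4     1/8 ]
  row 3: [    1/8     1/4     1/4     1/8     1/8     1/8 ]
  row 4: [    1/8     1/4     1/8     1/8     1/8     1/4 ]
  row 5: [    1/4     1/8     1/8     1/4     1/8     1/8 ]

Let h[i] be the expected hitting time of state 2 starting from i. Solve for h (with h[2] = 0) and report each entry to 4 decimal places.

First-step conditioning: h[2] = 0; for i ≠ 2, h[i] = 1 + Σ_k P[i][k]·h[k].
  h[0] = 1 + 1/8·h[0] + 1/8·h[1] + 1/4·h[3] + 1/8·h[4] + 1/8·h[5]
  h[1] = 1 + 1/8·h[0] + 1/8·h[1] + 3/8·h[3] + 1/8·h[4] + 1/8·h[5]
  h[3] = 1 + 1/8·h[0] + 1/4·h[1] + 1/8·h[3] + 1/8·h[4] + 1/8·h[5]
  h[4] = 1 + 1/8·h[0] + 1/4·h[1] + 1/8·h[3] + 1/8·h[4] + 1/4·h[5]
  h[5] = 1 + 1/4·h[0] + 1/8·h[1] + 1/4·h[3] + 1/8·h[4] + 1/8·h[5]
Solving the 5×5 linear system over states ≠ 2 gives exactly h = [36352/7113, 40960/7113, 0, 12288/2371, 13992/2371, 13632/2371] (h[2] = 0 is the target).

h = [5.1106, 5.7585, 0.0000, 5.1826, 5.9013, 5.7495]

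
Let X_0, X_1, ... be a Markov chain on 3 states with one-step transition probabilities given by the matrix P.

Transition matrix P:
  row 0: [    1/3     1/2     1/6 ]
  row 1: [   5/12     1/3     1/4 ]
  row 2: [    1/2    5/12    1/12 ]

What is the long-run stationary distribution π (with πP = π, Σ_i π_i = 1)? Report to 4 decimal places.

π = [0.3989, 0.4153, 0.1858]

Balance equations π_j = Σ_i π_i·P[i][j]:
  π_0 = 1/3·π_0 + 5/12·π_1 + 1/2·π_2
  π_1 = 1/2·π_0 + 1/3·π_1 + 5/12·π_2
  normalize: π_0 + π_1 + π_2 = 1
Solving the linear system gives exactly π = [73/183, 76/183, 34/183].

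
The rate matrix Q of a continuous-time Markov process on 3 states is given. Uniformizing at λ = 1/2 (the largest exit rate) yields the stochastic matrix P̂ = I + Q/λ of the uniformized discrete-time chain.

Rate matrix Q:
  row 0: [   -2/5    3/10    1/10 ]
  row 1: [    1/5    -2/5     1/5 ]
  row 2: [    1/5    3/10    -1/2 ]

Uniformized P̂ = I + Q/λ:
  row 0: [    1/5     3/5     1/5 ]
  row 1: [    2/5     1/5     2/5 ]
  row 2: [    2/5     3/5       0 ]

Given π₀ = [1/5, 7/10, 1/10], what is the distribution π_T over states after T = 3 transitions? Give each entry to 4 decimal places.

t=0: π = [0.2000, 0.7000, 0.1000]
t=1: π = [0.3600, 0.3200, 0.3200]
t=2: π = [0.3280, 0.4720, 0.2000]
t=3: π = [0.3344, 0.4112, 0.2544]

π = [0.3344, 0.4112, 0.2544]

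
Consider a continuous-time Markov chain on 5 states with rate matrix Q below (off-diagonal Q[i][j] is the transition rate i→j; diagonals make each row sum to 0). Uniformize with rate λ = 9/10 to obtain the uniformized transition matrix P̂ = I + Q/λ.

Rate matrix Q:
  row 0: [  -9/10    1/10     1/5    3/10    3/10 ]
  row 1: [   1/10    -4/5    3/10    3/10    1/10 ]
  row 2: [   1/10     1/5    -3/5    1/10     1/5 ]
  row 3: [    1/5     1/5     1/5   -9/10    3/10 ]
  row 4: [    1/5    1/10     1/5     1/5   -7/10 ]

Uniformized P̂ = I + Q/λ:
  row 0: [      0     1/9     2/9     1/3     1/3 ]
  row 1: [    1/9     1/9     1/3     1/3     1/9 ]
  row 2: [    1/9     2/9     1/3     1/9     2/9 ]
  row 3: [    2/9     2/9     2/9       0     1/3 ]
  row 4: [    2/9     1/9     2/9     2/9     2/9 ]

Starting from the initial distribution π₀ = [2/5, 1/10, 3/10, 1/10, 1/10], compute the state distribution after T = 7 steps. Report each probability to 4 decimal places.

π = [0.1425, 0.1617, 0.2702, 0.1850, 0.2406]

t=0: π = [0.4000, 0.1000, 0.3000, 0.1000, 0.1000]
t=1: π = [0.0889, 0.1556, 0.2667, 0.2222, 0.2667]
t=2: π = [0.1556, 0.1654, 0.2691, 0.1704, 0.2395]
t=3: π = [0.1394, 0.1599, 0.2705, 0.1901, 0.2401]
t=4: π = [0.1434, 0.1623, 0.2701, 0.1832, 0.2411]
t=5: π = [0.1423, 0.1615, 0.2703, 0.1855, 0.2405]
t=6: π = [0.1426, 0.1617, 0.2702, 0.1847, 0.2407]
t=7: π = [0.1425, 0.1617, 0.2702, 0.1850, 0.2406]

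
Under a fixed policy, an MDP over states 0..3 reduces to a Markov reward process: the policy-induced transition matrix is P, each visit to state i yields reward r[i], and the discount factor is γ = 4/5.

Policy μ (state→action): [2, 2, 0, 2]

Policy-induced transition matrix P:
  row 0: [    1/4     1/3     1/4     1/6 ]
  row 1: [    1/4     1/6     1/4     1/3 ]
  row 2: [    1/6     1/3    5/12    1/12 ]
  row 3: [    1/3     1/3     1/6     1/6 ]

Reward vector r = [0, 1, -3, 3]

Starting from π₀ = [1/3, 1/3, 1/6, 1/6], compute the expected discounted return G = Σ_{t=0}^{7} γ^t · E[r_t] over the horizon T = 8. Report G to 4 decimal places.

G = 0.4705

t=0: π = [0.3333, 0.3333, 0.1667, 0.1667], E[r] = 0.3333, γ^t·E[r] = 0.333333, running G = 0.333333
t=1: π = [0.2500, 0.2778, 0.2639, 0.2083], E[r] = 0.1111, γ^t·E[r] = 0.088889, running G = 0.422222
t=2: π = [0.2454, 0.2870, 0.2766, 0.1910], E[r] = 0.0301, γ^t·E[r] = 0.019259, running G = 0.441481
t=3: π = [0.2429, 0.2855, 0.2802, 0.1915], E[r] = 0.0193, γ^t·E[r] = 0.009877, running G = 0.451358
t=4: π = [0.2426, 0.2858, 0.2807, 0.1909], E[r] = 0.0162, γ^t·E[r] = 0.006644, running G = 0.458002
t=5: π = [0.2425, 0.2857, 0.2809, 0.1909], E[r] = 0.0158, γ^t·E[r] = 0.005161, running G = 0.463163
t=6: π = [0.2425, 0.2857, 0.2809, 0.1909], E[r] = 0.0156, γ^t·E[r] = 0.004098, running G = 0.467261
t=7: π = [0.2425, 0.2857, 0.2809, 0.1909], E[r] = 0.0156, γ^t·E[r] = 0.003274, running G = 0.470535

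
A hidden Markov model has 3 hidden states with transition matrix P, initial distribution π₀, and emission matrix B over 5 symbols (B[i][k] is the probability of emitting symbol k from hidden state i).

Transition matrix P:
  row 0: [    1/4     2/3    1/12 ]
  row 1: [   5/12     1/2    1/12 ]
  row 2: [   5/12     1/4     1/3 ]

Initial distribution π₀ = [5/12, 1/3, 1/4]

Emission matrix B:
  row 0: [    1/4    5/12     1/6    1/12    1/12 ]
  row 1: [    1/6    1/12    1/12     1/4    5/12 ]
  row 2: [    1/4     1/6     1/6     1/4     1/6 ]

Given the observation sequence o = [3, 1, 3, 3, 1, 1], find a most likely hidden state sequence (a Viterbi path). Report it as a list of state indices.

t=0: δ = [3.472e-02, 8.333e-02, 6.250e-02]  (obs o_0=3)
t=1: δ = [1.447e-02, 3.472e-03, 3.472e-03]  ψ = [1, 1, 2]  (obs o_1=1)
t=2: δ = [3.014e-04, 2.411e-03, 3.014e-04]  ψ = [0, 0, 0]  (obs o_2=3)
t=3: δ = [8.372e-05, 3.014e-04, 5.023e-05]  ψ = [1, 1, 1]  (obs o_3=3)
t=4: δ = [5.233e-05, 1.256e-05, 4.186e-06]  ψ = [1, 1, 1]  (obs o_4=1)
t=5: δ = [5.451e-06, 2.907e-06, 7.268e-07]  ψ = [0, 0, 0]  (obs o_5=1)
backtrack: best end state = 0; path = [1, 0, 1, 1, 0, 0]

path = [1, 0, 1, 1, 0, 0]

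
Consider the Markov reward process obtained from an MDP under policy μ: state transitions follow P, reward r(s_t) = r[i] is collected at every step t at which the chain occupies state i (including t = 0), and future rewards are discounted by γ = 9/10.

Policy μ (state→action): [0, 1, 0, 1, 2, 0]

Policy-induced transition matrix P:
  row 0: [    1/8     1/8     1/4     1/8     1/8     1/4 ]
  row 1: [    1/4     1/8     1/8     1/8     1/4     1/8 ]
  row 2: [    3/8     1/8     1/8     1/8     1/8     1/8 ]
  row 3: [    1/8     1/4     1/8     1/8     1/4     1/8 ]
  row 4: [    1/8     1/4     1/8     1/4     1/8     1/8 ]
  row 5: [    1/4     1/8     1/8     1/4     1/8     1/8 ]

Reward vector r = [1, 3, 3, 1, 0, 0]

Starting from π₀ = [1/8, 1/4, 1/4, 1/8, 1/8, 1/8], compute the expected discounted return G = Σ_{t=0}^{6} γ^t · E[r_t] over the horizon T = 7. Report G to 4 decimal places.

G = 7.2743

t=0: π = [0.1250, 0.2500, 0.2500, 0.1250, 0.1250, 0.1250], E[r] = 1.7500, γ^t·E[r] = 1.750000, running G = 1.750000
t=1: π = [0.2344, 0.1563, 0.1406, 0.1563, 0.1719, 0.1406], E[r] = 1.2813, γ^t·E[r] = 1.153125, running G = 2.903125
t=2: π = [0.1973, 0.1660, 0.1543, 0.1641, 0.1641, 0.1543], E[r] = 1.3223, γ^t·E[r] = 1.071035, running G = 3.974160
t=3: π = [0.2036, 0.1660, 0.1497, 0.1648, 0.1663, 0.1497], E[r] = 1.3154, γ^t·E[r] = 0.958948, running G = 4.933108
t=4: π = [0.2019, 0.1664, 0.1505, 0.1645, 0.1664, 0.1505], E[r] = 1.3169, γ^t·E[r] = 0.863994, running G = 5.797103
t=5: π = [0.2022, 0.1664, 0.1502, 0.1646, 0.1664, 0.1502], E[r] = 1.3166, γ^t·E[r] = 0.777431, running G = 6.574533
t=6: π = [0.2021, 0.1664, 0.1503, 0.1646, 0.1664, 0.1503], E[r] = 1.3166, γ^t·E[r] = 0.699720, running G = 7.274254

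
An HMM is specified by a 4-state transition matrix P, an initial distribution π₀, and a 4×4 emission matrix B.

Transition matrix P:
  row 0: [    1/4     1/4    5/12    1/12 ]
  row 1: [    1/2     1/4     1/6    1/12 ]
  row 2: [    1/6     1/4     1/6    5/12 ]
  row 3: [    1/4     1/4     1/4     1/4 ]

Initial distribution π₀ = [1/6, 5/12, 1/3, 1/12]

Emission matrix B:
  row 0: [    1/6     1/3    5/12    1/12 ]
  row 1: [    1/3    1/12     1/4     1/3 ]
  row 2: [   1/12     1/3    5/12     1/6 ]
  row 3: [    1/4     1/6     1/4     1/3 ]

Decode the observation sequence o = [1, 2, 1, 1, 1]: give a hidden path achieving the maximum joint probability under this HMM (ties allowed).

t=0: δ = [5.556e-02, 3.472e-02, 1.111e-01, 1.389e-02]  (obs o_0=1)
t=1: δ = [7.716e-03, 6.944e-03, 9.645e-03, 1.157e-02]  ψ = [2, 2, 0, 2]  (obs o_1=2)
t=2: δ = [1.157e-03, 2.411e-04, 1.072e-03, 6.698e-04]  ψ = [1, 3, 0, 2]  (obs o_2=1)
t=3: δ = [9.645e-05, 2.411e-05, 1.608e-04, 7.442e-05]  ψ = [0, 0, 0, 2]  (obs o_3=1)
t=4: δ = [8.931e-06, 3.349e-06, 1.340e-05, 1.116e-05]  ψ = [2, 2, 0, 2]  (obs o_4=1)
backtrack: best end state = 2; path = [2, 1, 0, 0, 2]

path = [2, 1, 0, 0, 2]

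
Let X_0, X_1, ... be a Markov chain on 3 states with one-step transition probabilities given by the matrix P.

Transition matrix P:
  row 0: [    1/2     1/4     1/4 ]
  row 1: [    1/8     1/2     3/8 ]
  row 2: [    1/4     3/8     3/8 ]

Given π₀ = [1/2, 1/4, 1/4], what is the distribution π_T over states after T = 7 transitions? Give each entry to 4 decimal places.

t=0: π = [0.5000, 0.2500, 0.2500]
t=1: π = [0.3438, 0.3438, 0.3125]
t=2: π = [0.2930, 0.3750, 0.3320]
t=3: π = [0.2764, 0.3853, 0.3384]
t=4: π = [0.2709, 0.3886, 0.3405]
t=5: π = [0.2692, 0.3897, 0.3411]
t=6: π = [0.2686, 0.3901, 0.3414]
t=7: π = [0.2684, 0.3902, 0.3414]

π = [0.2684, 0.3902, 0.3414]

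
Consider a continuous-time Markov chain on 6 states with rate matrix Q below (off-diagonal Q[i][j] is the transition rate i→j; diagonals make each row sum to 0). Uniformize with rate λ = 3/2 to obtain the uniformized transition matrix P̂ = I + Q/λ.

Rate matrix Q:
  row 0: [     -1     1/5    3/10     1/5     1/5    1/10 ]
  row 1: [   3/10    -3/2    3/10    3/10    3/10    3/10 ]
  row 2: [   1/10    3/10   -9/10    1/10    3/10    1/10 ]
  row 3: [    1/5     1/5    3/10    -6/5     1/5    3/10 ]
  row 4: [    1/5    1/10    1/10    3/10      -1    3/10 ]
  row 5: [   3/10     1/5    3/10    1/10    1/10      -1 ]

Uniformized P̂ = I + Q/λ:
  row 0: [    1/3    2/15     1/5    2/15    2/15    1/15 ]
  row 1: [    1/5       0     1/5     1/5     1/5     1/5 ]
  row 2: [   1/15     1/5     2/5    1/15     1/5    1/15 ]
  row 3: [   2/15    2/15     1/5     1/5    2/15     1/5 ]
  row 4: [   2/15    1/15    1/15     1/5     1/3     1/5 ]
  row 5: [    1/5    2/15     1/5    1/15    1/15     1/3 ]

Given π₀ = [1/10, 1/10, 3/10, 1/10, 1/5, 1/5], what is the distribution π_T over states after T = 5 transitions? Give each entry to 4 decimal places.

π = [0.1725, 0.1199, 0.2198, 0.1365, 0.1808, 0.1704]

t=0: π = [0.1000, 0.1000, 0.3000, 0.1000, 0.2000, 0.2000]
t=1: π = [0.1533, 0.1267, 0.2333, 0.1267, 0.1867, 0.1733]
t=2: π = [0.1684, 0.1196, 0.2218, 0.1356, 0.1831, 0.1716]
t=3: π = [0.1716, 0.1200, 0.2199, 0.1363, 0.1813, 0.1708]
t=4: π = [0.1724, 0.1199, 0.2198, 0.1365, 0.1809, 0.1706]
t=5: π = [0.1725, 0.1199, 0.2198, 0.1365, 0.1808, 0.1704]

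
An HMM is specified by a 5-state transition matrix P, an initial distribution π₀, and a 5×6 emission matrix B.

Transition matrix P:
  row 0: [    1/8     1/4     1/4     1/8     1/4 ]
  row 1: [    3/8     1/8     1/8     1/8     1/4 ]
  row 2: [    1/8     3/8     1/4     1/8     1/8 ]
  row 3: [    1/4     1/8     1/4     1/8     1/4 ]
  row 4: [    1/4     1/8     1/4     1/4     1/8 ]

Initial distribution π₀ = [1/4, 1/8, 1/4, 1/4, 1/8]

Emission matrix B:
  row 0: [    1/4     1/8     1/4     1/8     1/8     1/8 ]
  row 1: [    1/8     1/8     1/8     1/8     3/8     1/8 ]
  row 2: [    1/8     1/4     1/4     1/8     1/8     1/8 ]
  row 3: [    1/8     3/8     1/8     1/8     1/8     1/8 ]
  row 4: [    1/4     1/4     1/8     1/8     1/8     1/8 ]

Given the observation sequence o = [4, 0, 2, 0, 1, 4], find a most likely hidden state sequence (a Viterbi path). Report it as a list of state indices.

path = [1, 0, 1, 0, 2, 1]

t=0: δ = [3.125e-02, 4.688e-02, 3.125e-02, 3.125e-02, 1.562e-02]  (obs o_0=4)
t=1: δ = [4.395e-03, 1.465e-03, 9.766e-04, 7.324e-04, 2.930e-03]  ψ = [1, 2, 0, 1, 1]  (obs o_1=0)
t=2: δ = [1.831e-04, 1.373e-04, 2.747e-04, 9.155e-05, 1.373e-04]  ψ = [4, 0, 0, 4, 0]  (obs o_2=2)
t=3: δ = [1.287e-05, 1.287e-05, 8.583e-06, 4.292e-06, 1.144e-05]  ψ = [1, 2, 2, 2, 0]  (obs o_3=0)
t=4: δ = [6.035e-07, 4.023e-07, 8.047e-07, 1.073e-06, 8.047e-07]  ψ = [1, 0, 0, 4, 0]  (obs o_4=1)
t=5: δ = [3.353e-08, 1.132e-07, 3.353e-08, 2.515e-08, 3.353e-08]  ψ = [3, 2, 3, 4, 3]  (obs o_5=4)
backtrack: best end state = 1; path = [1, 0, 1, 0, 2, 1]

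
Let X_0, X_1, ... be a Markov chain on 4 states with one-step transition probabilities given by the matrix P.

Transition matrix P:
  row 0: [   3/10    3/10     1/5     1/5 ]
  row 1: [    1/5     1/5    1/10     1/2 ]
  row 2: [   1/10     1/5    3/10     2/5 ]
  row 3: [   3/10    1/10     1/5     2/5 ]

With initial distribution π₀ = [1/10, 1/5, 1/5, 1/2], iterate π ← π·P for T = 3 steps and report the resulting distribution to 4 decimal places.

t=0: π = [0.1000, 0.2000, 0.2000, 0.5000]
t=1: π = [0.2400, 0.1600, 0.2000, 0.4000]
t=2: π = [0.2440, 0.1840, 0.2040, 0.3680]
t=3: π = [0.2408, 0.1876, 0.2020, 0.3696]

π = [0.2408, 0.1876, 0.2020, 0.3696]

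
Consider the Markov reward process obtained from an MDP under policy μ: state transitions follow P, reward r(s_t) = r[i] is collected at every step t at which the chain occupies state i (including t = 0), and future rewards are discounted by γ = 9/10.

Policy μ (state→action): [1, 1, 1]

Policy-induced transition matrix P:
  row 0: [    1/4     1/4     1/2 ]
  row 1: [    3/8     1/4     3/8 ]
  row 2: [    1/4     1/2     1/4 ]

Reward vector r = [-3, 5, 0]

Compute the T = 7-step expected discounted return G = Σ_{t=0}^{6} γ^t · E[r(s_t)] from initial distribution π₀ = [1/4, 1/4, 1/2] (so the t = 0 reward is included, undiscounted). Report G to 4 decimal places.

t=0: π = [0.2500, 0.2500, 0.5000], E[r] = 0.5000, γ^t·E[r] = 0.500000, running G = 0.500000
t=1: π = [0.2813, 0.3750, 0.3438], E[r] = 1.0313, γ^t·E[r] = 0.928125, running G = 1.428125
t=2: π = [0.2969, 0.3359, 0.3672], E[r] = 0.7891, γ^t·E[r] = 0.639141, running G = 2.067266
t=3: π = [0.2920, 0.3418, 0.3662], E[r] = 0.8330, γ^t·E[r] = 0.607263, running G = 2.674528
t=4: π = [0.2927, 0.3416, 0.3657], E[r] = 0.8296, γ^t·E[r] = 0.544294, running G = 3.218822
t=5: π = [0.2927, 0.3414, 0.3659], E[r] = 0.8291, γ^t·E[r] = 0.489558, running G = 3.708380
t=6: π = [0.2927, 0.3415, 0.3659], E[r] = 0.8293, γ^t·E[r] = 0.440728, running G = 4.149108

G = 4.1491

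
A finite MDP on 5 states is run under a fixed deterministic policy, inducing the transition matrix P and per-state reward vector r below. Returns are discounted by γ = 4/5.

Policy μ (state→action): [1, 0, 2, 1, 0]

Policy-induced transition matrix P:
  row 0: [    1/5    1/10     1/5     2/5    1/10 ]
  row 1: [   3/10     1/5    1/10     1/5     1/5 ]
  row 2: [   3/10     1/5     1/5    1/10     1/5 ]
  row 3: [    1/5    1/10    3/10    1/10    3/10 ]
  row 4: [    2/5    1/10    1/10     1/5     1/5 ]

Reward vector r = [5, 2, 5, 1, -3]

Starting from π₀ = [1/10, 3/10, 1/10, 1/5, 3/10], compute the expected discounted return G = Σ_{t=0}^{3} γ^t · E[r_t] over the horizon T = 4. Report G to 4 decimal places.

G = 5.1397

t=0: π = [0.1000, 0.3000, 0.1000, 0.2000, 0.3000], E[r] = 0.9000, γ^t·E[r] = 0.900000, running G = 0.900000
t=1: π = [0.3000, 0.1400, 0.1600, 0.1900, 0.2100], E[r] = 2.1400, γ^t·E[r] = 1.712000, running G = 2.612000
t=2: π = [0.2720, 0.1300, 0.1840, 0.2250, 0.1890], E[r] = 2.1980, γ^t·E[r] = 1.406720, running G = 4.018720
t=3: π = [0.2692, 0.1314, 0.1906, 0.2135, 0.1953], E[r] = 2.1894, γ^t·E[r] = 1.120973, running G = 5.139693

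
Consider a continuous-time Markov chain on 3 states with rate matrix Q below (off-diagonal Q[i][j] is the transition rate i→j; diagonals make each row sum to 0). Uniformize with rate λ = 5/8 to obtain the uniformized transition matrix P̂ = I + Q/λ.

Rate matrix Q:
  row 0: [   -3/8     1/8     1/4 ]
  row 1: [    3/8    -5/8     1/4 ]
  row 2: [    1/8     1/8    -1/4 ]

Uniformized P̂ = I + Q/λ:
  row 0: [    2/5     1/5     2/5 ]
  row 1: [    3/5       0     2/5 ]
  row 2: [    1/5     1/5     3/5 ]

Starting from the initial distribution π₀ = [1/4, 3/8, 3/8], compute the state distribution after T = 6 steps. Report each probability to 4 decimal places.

π = [0.3333, 0.1667, 0.5000]

t=0: π = [0.2500, 0.3750, 0.3750]
t=1: π = [0.4000, 0.1250, 0.4750]
t=2: π = [0.3300, 0.1750, 0.4950]
t=3: π = [0.3360, 0.1650, 0.4990]
t=4: π = [0.3332, 0.1670, 0.4998]
t=5: π = [0.3334, 0.1666, 0.5000]
t=6: π = [0.3333, 0.1667, 0.5000]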